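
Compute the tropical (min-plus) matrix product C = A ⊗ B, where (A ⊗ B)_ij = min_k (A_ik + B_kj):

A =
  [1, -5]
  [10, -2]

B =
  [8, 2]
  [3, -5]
A ⊗ B =
  [-2, -10]
  [1, -7]

Apply the min-plus product entry-by-entry:
  C[0][0] = min over k of (A[0][0] + B[0][0] = 1 + 8 = 9, A[0][1] + B[1][0] = -5 + 3 = -2) = -2 (attained at k = 1)
  C[0][1] = min over k of (A[0][0] + B[0][1] = 1 + 2 = 3, A[0][1] + B[1][1] = -5 + -5 = -10) = -10 (attained at k = 1)
  C[1][0] = min over k of (A[1][0] + B[0][0] = 10 + 8 = 18, A[1][1] + B[1][0] = -2 + 3 = 1) = 1 (attained at k = 1)
  C[1][1] = min over k of (A[1][0] + B[0][1] = 10 + 2 = 12, A[1][1] + B[1][1] = -2 + -5 = -7) = -7 (attained at k = 1)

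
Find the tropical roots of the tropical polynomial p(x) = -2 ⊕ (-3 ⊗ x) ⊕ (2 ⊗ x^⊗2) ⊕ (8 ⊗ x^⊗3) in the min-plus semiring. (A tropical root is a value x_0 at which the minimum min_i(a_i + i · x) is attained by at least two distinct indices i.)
Roots: {-6, -5, 1}

Each tropical root is a break point of the lower envelope of the lines y = a_i + i · x (there are 4 lines, with slopes 0, 1, ..., 3). Only the lines that attain the minimum somewhere contribute to roots; other lines are dominated. Here the surviving (envelope) indices are i = 3, i = 2, i = 1, i = 0.
Intersections between consecutive envelope lines give the roots: for adjacent envelope indices i < j the intersection is x = (a_i − a_j) / (j − i). Reading off the sorted break points: {-6, -5, 1}.
Verification: at each break x_0, at least two indices attain the minimum of min_i(a_i + i · x_0).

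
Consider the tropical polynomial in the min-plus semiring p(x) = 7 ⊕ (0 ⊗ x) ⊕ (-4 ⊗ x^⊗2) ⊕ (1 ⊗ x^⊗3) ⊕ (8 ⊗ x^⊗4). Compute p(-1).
p(-1) = -6

A tropical monomial a ⊗ x^⊗i evaluates to a + i · x. Evaluating each term at x = -1:
  Term 0 contributes 7 + 0 · -1 = 7
  Term 1 contributes 0 + 1 · -1 = -1
  Term 2 contributes -4 + 2 · -1 = -6
  Term 3 contributes 1 + 3 · -1 = -2
  Term 4 contributes 8 + 4 · -1 = 4
p(-1) = ⊕ of these = min[7, -1, -6, -2, 4] = -6.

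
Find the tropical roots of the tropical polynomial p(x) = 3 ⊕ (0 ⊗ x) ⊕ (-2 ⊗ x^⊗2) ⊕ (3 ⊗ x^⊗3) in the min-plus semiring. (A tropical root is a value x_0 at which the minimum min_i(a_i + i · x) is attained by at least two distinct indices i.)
Roots: {-5, 2, 3}

Each tropical root is a break point of the lower envelope of the lines y = a_i + i · x (there are 4 lines, with slopes 0, 1, ..., 3). Only the lines that attain the minimum somewhere contribute to roots; other lines are dominated. Here the surviving (envelope) indices are i = 3, i = 2, i = 1, i = 0.
Intersections between consecutive envelope lines give the roots: for adjacent envelope indices i < j the intersection is x = (a_i − a_j) / (j − i). Reading off the sorted break points: {-5, 2, 3}.
Verification: at each break x_0, at least two indices attain the minimum of min_i(a_i + i · x_0).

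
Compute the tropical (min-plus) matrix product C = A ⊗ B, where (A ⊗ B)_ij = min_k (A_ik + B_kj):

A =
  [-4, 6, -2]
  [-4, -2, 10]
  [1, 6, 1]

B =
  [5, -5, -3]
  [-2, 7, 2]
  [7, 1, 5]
A ⊗ B =
  [1, -9, -7]
  [-4, -9, -7]
  [4, -4, -2]

Apply the min-plus product entry-by-entry:
  C[0][0] = min over k of (A[0][0] + B[0][0] = -4 + 5 = 1, A[0][1] + B[1][0] = 6 + -2 = 4, A[0][2] + B[2][0] = -2 + 7 = 5) = 1 (attained at k = 0)
  C[0][1] = min over k of (A[0][0] + B[0][1] = -4 + -5 = -9, A[0][1] + B[1][1] = 6 + 7 = 13, A[0][2] + B[2][1] = -2 + 1 = -1) = -9 (attained at k = 0)
  C[0][2] = min over k of (A[0][0] + B[0][2] = -4 + -3 = -7, A[0][1] + B[1][2] = 6 + 2 = 8, A[0][2] + B[2][2] = -2 + 5 = 3) = -7 (attained at k = 0)
  C[1][0] = min over k of (A[1][0] + B[0][0] = -4 + 5 = 1, A[1][1] + B[1][0] = -2 + -2 = -4, A[1][2] + B[2][0] = 10 + 7 = 17) = -4 (attained at k = 1)
  C[1][1] = min over k of (A[1][0] + B[0][1] = -4 + -5 = -9, A[1][1] + B[1][1] = -2 + 7 = 5, A[1][2] + B[2][1] = 10 + 1 = 11) = -9 (attained at k = 0)
  C[1][2] = min over k of (A[1][0] + B[0][2] = -4 + -3 = -7, A[1][1] + B[1][2] = -2 + 2 = 0, A[1][2] + B[2][2] = 10 + 5 = 15) = -7 (attained at k = 0)
  C[2][0] = min over k of (A[2][0] + B[0][0] = 1 + 5 = 6, A[2][1] + B[1][0] = 6 + -2 = 4, A[2][2] + B[2][0] = 1 + 7 = 8) = 4 (attained at k = 1)
  C[2][1] = min over k of (A[2][0] + B[0][1] = 1 + -5 = -4, A[2][1] + B[1][1] = 6 + 7 = 13, A[2][2] + B[2][1] = 1 + 1 = 2) = -4 (attained at k = 0)
  C[2][2] = min over k of (A[2][0] + B[0][2] = 1 + -3 = -2, A[2][1] + B[1][2] = 6 + 2 = 8, A[2][2] + B[2][2] = 1 + 5 = 6) = -2 (attained at k = 0)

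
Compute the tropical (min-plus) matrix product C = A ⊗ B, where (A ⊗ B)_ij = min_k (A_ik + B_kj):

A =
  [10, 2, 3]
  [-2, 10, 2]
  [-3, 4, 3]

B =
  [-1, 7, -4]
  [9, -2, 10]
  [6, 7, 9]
A ⊗ B =
  [9, 0, 6]
  [-3, 5, -6]
  [-4, 2, -7]

Apply the min-plus product entry-by-entry:
  C[0][0] = min over k of (A[0][0] + B[0][0] = 10 + -1 = 9, A[0][1] + B[1][0] = 2 + 9 = 11, A[0][2] + B[2][0] = 3 + 6 = 9) = 9 (attained at k = 0)
  C[0][1] = min over k of (A[0][0] + B[0][1] = 10 + 7 = 17, A[0][1] + B[1][1] = 2 + -2 = 0, A[0][2] + B[2][1] = 3 + 7 = 10) = 0 (attained at k = 1)
  C[0][2] = min over k of (A[0][0] + B[0][2] = 10 + -4 = 6, A[0][1] + B[1][2] = 2 + 10 = 12, A[0][2] + B[2][2] = 3 + 9 = 12) = 6 (attained at k = 0)
  C[1][0] = min over k of (A[1][0] + B[0][0] = -2 + -1 = -3, A[1][1] + B[1][0] = 10 + 9 = 19, A[1][2] + B[2][0] = 2 + 6 = 8) = -3 (attained at k = 0)
  C[1][1] = min over k of (A[1][0] + B[0][1] = -2 + 7 = 5, A[1][1] + B[1][1] = 10 + -2 = 8, A[1][2] + B[2][1] = 2 + 7 = 9) = 5 (attained at k = 0)
  C[1][2] = min over k of (A[1][0] + B[0][2] = -2 + -4 = -6, A[1][1] + B[1][2] = 10 + 10 = 20, A[1][2] + B[2][2] = 2 + 9 = 11) = -6 (attained at k = 0)
  C[2][0] = min over k of (A[2][0] + B[0][0] = -3 + -1 = -4, A[2][1] + B[1][0] = 4 + 9 = 13, A[2][2] + B[2][0] = 3 + 6 = 9) = -4 (attained at k = 0)
  C[2][1] = min over k of (A[2][0] + B[0][1] = -3 + 7 = 4, A[2][1] + B[1][1] = 4 + -2 = 2, A[2][2] + B[2][1] = 3 + 7 = 10) = 2 (attained at k = 1)
  C[2][2] = min over k of (A[2][0] + B[0][2] = -3 + -4 = -7, A[2][1] + B[1][2] = 4 + 10 = 14, A[2][2] + B[2][2] = 3 + 9 = 12) = -7 (attained at k = 0)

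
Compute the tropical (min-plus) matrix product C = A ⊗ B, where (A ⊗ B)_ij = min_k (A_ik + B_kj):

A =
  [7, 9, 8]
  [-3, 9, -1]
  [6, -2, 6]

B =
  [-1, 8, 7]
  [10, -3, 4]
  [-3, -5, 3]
A ⊗ B =
  [5, 3, 11]
  [-4, -6, 2]
  [3, -5, 2]

Apply the min-plus product entry-by-entry:
  C[0][0] = min over k of (A[0][0] + B[0][0] = 7 + -1 = 6, A[0][1] + B[1][0] = 9 + 10 = 19, A[0][2] + B[2][0] = 8 + -3 = 5) = 5 (attained at k = 2)
  C[0][1] = min over k of (A[0][0] + B[0][1] = 7 + 8 = 15, A[0][1] + B[1][1] = 9 + -3 = 6, A[0][2] + B[2][1] = 8 + -5 = 3) = 3 (attained at k = 2)
  C[0][2] = min over k of (A[0][0] + B[0][2] = 7 + 7 = 14, A[0][1] + B[1][2] = 9 + 4 = 13, A[0][2] + B[2][2] = 8 + 3 = 11) = 11 (attained at k = 2)
  C[1][0] = min over k of (A[1][0] + B[0][0] = -3 + -1 = -4, A[1][1] + B[1][0] = 9 + 10 = 19, A[1][2] + B[2][0] = -1 + -3 = -4) = -4 (attained at k = 0)
  C[1][1] = min over k of (A[1][0] + B[0][1] = -3 + 8 = 5, A[1][1] + B[1][1] = 9 + -3 = 6, A[1][2] + B[2][1] = -1 + -5 = -6) = -6 (attained at k = 2)
  C[1][2] = min over k of (A[1][0] + B[0][2] = -3 + 7 = 4, A[1][1] + B[1][2] = 9 + 4 = 13, A[1][2] + B[2][2] = -1 + 3 = 2) = 2 (attained at k = 2)
  C[2][0] = min over k of (A[2][0] + B[0][0] = 6 + -1 = 5, A[2][1] + B[1][0] = -2 + 10 = 8, A[2][2] + B[2][0] = 6 + -3 = 3) = 3 (attained at k = 2)
  C[2][1] = min over k of (A[2][0] + B[0][1] = 6 + 8 = 14, A[2][1] + B[1][1] = -2 + -3 = -5, A[2][2] + B[2][1] = 6 + -5 = 1) = -5 (attained at k = 1)
  C[2][2] = min over k of (A[2][0] + B[0][2] = 6 + 7 = 13, A[2][1] + B[1][2] = -2 + 4 = 2, A[2][2] + B[2][2] = 6 + 3 = 9) = 2 (attained at k = 1)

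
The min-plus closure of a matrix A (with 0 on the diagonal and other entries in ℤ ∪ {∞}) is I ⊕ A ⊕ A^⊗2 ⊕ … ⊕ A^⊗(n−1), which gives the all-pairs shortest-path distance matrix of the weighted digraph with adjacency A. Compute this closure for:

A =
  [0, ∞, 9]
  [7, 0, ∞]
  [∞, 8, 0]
Closure =
  [0, 17, 9]
  [7, 0, 16]
  [15, 8, 0]

This is the Floyd-Warshall all-pairs shortest-path computation. For each intermediate vertex k = 0, 1, …, 2, update dist[i][j] ← min(dist[i][j], dist[i][k] + dist[k][j]). The final matrix gives, for each (i, j), the minimum total weight of any directed path from i to j (possibly empty when i = j).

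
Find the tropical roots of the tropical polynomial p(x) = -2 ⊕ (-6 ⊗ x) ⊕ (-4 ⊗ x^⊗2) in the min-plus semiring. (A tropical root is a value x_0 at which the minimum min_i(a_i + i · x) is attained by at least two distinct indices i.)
Roots: {-2, 4}

Each tropical root is a break point of the lower envelope of the lines y = a_i + i · x (there are 3 lines, with slopes 0, 1, ..., 2). Only the lines that attain the minimum somewhere contribute to roots; other lines are dominated. Here the surviving (envelope) indices are i = 2, i = 1, i = 0.
Intersections between consecutive envelope lines give the roots: for adjacent envelope indices i < j the intersection is x = (a_i − a_j) / (j − i). Reading off the sorted break points: {-2, 4}.
Verification: at each break x_0, at least two indices attain the minimum of min_i(a_i + i · x_0).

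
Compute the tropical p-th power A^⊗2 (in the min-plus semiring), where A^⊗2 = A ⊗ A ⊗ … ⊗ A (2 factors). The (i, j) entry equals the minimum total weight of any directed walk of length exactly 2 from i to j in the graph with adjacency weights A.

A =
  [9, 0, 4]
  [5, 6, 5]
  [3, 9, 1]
A^⊗2 =
  [5, 6, 5]
  [8, 5, 6]
  [4, 3, 2]

Each entry (A^⊗2)_ij equals the minimum over all length-2 walks i = v_0 → v_1 → … → v_2 = j of Σ_t A[v_t][v_{t+1}]. For example, for (i, j) = (0, 2) we minimise over 3 possible intermediate vertex sequences; the minimum is 5, attained along the walk 0 → 1 → 2.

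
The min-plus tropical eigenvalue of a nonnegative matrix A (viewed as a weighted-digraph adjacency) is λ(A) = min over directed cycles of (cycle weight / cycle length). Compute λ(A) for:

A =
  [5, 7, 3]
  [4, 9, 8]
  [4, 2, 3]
λ(A) = 3

Enumerate directed cycles and compute their means (weight / length). Sample:
  cycle 0 → 0: weight = 5, length = 1, mean = 5/1 ≈ 5.000
  cycle 1 → 1: weight = 9, length = 1, mean = 9/1 ≈ 9.000
  cycle 2 → 2: weight = 3, length = 1, mean = 3/1 ≈ 3.000
  cycle 0 → 1 → 0: weight = 11, length = 2, mean = 11/2 ≈ 5.500
  cycle 0 → 2 → 0: weight = 7, length = 2, mean = 7/2 ≈ 3.500
  cycle 1 → 0 → 1: weight = 11, length = 2, mean = 11/2 ≈ 5.500
Minimum mean = 3.000, attained e.g. along the cycle 2 → 2 with weight 3 and length 1. So λ(A) = 3/1 = 3.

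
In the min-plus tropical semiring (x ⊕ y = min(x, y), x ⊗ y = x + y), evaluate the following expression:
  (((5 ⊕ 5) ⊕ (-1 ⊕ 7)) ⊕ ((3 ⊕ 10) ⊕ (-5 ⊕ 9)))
(((5 ⊕ 5) ⊕ (-1 ⊕ 7)) ⊕ ((3 ⊕ 10) ⊕ (-5 ⊕ 9))) = -5

Expand innermost to outermost. Recall ⊕ takes the minimum of its arguments and ⊗ takes their sum. Working out the expression (((5 ⊕ 5) ⊕ (-1 ⊕ 7)) ⊕ ((3 ⊕ 10) ⊕ (-5 ⊕ 9))) gives -5.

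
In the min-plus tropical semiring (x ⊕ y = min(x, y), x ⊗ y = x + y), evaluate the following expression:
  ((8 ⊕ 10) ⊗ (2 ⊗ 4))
((8 ⊕ 10) ⊗ (2 ⊗ 4)) = 14

Expand innermost to outermost. Recall ⊕ takes the minimum of its arguments and ⊗ takes their sum. Working out the expression ((8 ⊕ 10) ⊗ (2 ⊗ 4)) gives 14.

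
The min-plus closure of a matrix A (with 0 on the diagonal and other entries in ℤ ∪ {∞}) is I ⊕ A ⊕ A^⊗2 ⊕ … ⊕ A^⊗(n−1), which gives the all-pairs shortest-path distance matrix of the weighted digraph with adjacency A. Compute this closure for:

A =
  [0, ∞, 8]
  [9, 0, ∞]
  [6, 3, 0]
Closure =
  [0, 11, 8]
  [9, 0, 17]
  [6, 3, 0]

This is the Floyd-Warshall all-pairs shortest-path computation. For each intermediate vertex k = 0, 1, …, 2, update dist[i][j] ← min(dist[i][j], dist[i][k] + dist[k][j]). The final matrix gives, for each (i, j), the minimum total weight of any directed path from i to j (possibly empty when i = j).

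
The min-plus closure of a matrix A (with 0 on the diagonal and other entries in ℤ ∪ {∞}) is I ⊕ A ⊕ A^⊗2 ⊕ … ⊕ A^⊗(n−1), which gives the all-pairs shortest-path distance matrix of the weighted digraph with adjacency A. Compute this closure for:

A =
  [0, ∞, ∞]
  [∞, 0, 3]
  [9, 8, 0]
Closure =
  [0, ∞, ∞]
  [12, 0, 3]
  [9, 8, 0]

This is the Floyd-Warshall all-pairs shortest-path computation. For each intermediate vertex k = 0, 1, …, 2, update dist[i][j] ← min(dist[i][j], dist[i][k] + dist[k][j]). The final matrix gives, for each (i, j), the minimum total weight of any directed path from i to j (possibly empty when i = j).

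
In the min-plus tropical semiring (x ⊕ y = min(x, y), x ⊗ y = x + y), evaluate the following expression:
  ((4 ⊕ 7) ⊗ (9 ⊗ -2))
((4 ⊕ 7) ⊗ (9 ⊗ -2)) = 11

Expand innermost to outermost. Recall ⊕ takes the minimum of its arguments and ⊗ takes their sum. Working out the expression ((4 ⊕ 7) ⊗ (9 ⊗ -2)) gives 11.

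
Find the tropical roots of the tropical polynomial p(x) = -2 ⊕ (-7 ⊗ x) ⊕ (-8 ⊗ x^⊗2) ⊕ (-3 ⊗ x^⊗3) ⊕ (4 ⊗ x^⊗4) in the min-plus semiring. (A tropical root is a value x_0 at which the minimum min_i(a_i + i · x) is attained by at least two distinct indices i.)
Roots: {-7, -5, 1, 5}

Each tropical root is a break point of the lower envelope of the lines y = a_i + i · x (there are 5 lines, with slopes 0, 1, ..., 4). Only the lines that attain the minimum somewhere contribute to roots; other lines are dominated. Here the surviving (envelope) indices are i = 4, i = 3, i = 2, i = 1, i = 0.
Intersections between consecutive envelope lines give the roots: for adjacent envelope indices i < j the intersection is x = (a_i − a_j) / (j − i). Reading off the sorted break points: {-7, -5, 1, 5}.
Verification: at each break x_0, at least two indices attain the minimum of min_i(a_i + i · x_0).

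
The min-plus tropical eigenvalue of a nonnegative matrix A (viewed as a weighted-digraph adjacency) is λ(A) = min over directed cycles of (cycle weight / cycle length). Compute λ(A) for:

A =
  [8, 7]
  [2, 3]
λ(A) = 3

Enumerate directed cycles and compute their means (weight / length). Sample:
  cycle 0 → 0: weight = 8, length = 1, mean = 8/1 ≈ 8.000
  cycle 1 → 1: weight = 3, length = 1, mean = 3/1 ≈ 3.000
  cycle 0 → 1 → 0: weight = 9, length = 2, mean = 9/2 ≈ 4.500
  cycle 1 → 0 → 1: weight = 9, length = 2, mean = 9/2 ≈ 4.500
Minimum mean = 3.000, attained e.g. along the cycle 1 → 1 with weight 3 and length 1. So λ(A) = 3/1 = 3.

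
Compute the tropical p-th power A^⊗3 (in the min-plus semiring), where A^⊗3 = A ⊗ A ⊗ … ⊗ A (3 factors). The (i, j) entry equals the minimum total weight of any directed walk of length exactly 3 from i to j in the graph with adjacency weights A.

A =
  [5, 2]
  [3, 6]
A^⊗3 =
  [10, 7]
  [8, 10]

Each entry (A^⊗3)_ij equals the minimum over all length-3 walks i = v_0 → v_1 → … → v_3 = j of Σ_t A[v_t][v_{t+1}]. For example, for (i, j) = (0, 1) we minimise over 4 possible intermediate vertex sequences; the minimum is 7, attained along the walk 0 → 1 → 0 → 1.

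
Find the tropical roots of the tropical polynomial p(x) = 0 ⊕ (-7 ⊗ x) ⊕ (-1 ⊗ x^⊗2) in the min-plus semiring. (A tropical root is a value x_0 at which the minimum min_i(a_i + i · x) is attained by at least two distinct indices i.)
Roots: {-6, 7}

Each tropical root is a break point of the lower envelope of the lines y = a_i + i · x (there are 3 lines, with slopes 0, 1, ..., 2). Only the lines that attain the minimum somewhere contribute to roots; other lines are dominated. Here the surviving (envelope) indices are i = 2, i = 1, i = 0.
Intersections between consecutive envelope lines give the roots: for adjacent envelope indices i < j the intersection is x = (a_i − a_j) / (j − i). Reading off the sorted break points: {-6, 7}.
Verification: at each break x_0, at least two indices attain the minimum of min_i(a_i + i · x_0).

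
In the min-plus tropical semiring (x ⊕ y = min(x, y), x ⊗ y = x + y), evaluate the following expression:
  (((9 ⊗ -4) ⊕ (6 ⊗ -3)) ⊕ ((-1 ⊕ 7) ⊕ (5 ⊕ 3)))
(((9 ⊗ -4) ⊕ (6 ⊗ -3)) ⊕ ((-1 ⊕ 7) ⊕ (5 ⊕ 3))) = -1

Expand innermost to outermost. Recall ⊕ takes the minimum of its arguments and ⊗ takes their sum. Working out the expression (((9 ⊗ -4) ⊕ (6 ⊗ -3)) ⊕ ((-1 ⊕ 7) ⊕ (5 ⊕ 3))) gives -1.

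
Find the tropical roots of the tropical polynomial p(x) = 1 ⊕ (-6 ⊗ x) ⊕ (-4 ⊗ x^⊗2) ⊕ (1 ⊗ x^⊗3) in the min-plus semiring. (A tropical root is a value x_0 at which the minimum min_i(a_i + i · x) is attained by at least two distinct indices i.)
Roots: {-5, -2, 7}

Each tropical root is a break point of the lower envelope of the lines y = a_i + i · x (there are 4 lines, with slopes 0, 1, ..., 3). Only the lines that attain the minimum somewhere contribute to roots; other lines are dominated. Here the surviving (envelope) indices are i = 3, i = 2, i = 1, i = 0.
Intersections between consecutive envelope lines give the roots: for adjacent envelope indices i < j the intersection is x = (a_i − a_j) / (j − i). Reading off the sorted break points: {-5, -2, 7}.
Verification: at each break x_0, at least two indices attain the minimum of min_i(a_i + i · x_0).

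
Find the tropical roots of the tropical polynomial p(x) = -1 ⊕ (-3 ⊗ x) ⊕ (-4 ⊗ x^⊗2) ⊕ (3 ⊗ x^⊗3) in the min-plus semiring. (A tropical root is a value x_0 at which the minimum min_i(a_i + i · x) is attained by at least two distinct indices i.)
Roots: {-7, 1, 2}

Each tropical root is a break point of the lower envelope of the lines y = a_i + i · x (there are 4 lines, with slopes 0, 1, ..., 3). Only the lines that attain the minimum somewhere contribute to roots; other lines are dominated. Here the surviving (envelope) indices are i = 3, i = 2, i = 1, i = 0.
Intersections between consecutive envelope lines give the roots: for adjacent envelope indices i < j the intersection is x = (a_i − a_j) / (j − i). Reading off the sorted break points: {-7, 1, 2}.
Verification: at each break x_0, at least two indices attain the minimum of min_i(a_i + i · x_0).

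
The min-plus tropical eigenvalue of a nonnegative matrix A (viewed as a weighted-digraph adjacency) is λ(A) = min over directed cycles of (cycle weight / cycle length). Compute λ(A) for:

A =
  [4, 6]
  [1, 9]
λ(A) = 7/2

Enumerate directed cycles and compute their means (weight / length). Sample:
  cycle 0 → 0: weight = 4, length = 1, mean = 4/1 ≈ 4.000
  cycle 1 → 1: weight = 9, length = 1, mean = 9/1 ≈ 9.000
  cycle 0 → 1 → 0: weight = 7, length = 2, mean = 7/2 ≈ 3.500
  cycle 1 → 0 → 1: weight = 7, length = 2, mean = 7/2 ≈ 3.500
Minimum mean = 3.500, attained e.g. along the cycle 0 → 1 → 0 with weight 7 and length 2. So λ(A) = 7/2 = 7/2.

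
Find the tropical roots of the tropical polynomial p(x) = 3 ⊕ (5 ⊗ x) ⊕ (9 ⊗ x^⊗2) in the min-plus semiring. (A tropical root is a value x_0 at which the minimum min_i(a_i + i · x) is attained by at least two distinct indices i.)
Roots: {-4, -2}

Each tropical root is a break point of the lower envelope of the lines y = a_i + i · x (there are 3 lines, with slopes 0, 1, ..., 2). Only the lines that attain the minimum somewhere contribute to roots; other lines are dominated. Here the surviving (envelope) indices are i = 2, i = 1, i = 0.
Intersections between consecutive envelope lines give the roots: for adjacent envelope indices i < j the intersection is x = (a_i − a_j) / (j − i). Reading off the sorted break points: {-4, -2}.
Verification: at each break x_0, at least two indices attain the minimum of min_i(a_i + i · x_0).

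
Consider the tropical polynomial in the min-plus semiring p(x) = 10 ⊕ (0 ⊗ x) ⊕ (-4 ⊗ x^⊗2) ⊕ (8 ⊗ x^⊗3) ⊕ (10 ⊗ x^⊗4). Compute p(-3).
p(-3) = -10

A tropical monomial a ⊗ x^⊗i evaluates to a + i · x. Evaluating each term at x = -3:
  Term 0 contributes 10 + 0 · -3 = 10
  Term 1 contributes 0 + 1 · -3 = -3
  Term 2 contributes -4 + 2 · -3 = -10
  Term 3 contributes 8 + 3 · -3 = -1
  Term 4 contributes 10 + 4 · -3 = -2
p(-3) = ⊕ of these = min[10, -3, -10, -1, -2] = -10.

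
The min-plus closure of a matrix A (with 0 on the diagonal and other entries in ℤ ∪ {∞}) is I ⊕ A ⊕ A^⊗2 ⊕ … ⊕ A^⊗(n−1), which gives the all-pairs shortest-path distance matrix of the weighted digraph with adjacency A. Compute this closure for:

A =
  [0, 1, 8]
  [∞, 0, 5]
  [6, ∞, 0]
Closure =
  [0, 1, 6]
  [11, 0, 5]
  [6, 7, 0]

This is the Floyd-Warshall all-pairs shortest-path computation. For each intermediate vertex k = 0, 1, …, 2, update dist[i][j] ← min(dist[i][j], dist[i][k] + dist[k][j]). The final matrix gives, for each (i, j), the minimum total weight of any directed path from i to j (possibly empty when i = j).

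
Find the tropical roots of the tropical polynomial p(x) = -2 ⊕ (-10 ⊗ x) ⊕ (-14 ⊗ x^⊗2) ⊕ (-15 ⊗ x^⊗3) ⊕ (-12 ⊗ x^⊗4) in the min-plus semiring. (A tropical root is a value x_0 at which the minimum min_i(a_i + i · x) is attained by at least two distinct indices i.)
Roots: {-3, 1, 4, 8}

Each tropical root is a break point of the lower envelope of the lines y = a_i + i · x (there are 5 lines, with slopes 0, 1, ..., 4). Only the lines that attain the minimum somewhere contribute to roots; other lines are dominated. Here the surviving (envelope) indices are i = 4, i = 3, i = 2, i = 1, i = 0.
Intersections between consecutive envelope lines give the roots: for adjacent envelope indices i < j the intersection is x = (a_i − a_j) / (j − i). Reading off the sorted break points: {-3, 1, 4, 8}.
Verification: at each break x_0, at least two indices attain the minimum of min_i(a_i + i · x_0).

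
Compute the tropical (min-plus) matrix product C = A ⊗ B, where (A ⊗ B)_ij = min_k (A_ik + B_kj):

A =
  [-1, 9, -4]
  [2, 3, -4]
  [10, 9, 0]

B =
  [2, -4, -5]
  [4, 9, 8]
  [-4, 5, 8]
A ⊗ B =
  [-8, -5, -6]
  [-8, -2, -3]
  [-4, 5, 5]

Apply the min-plus product entry-by-entry:
  C[0][0] = min over k of (A[0][0] + B[0][0] = -1 + 2 = 1, A[0][1] + B[1][0] = 9 + 4 = 13, A[0][2] + B[2][0] = -4 + -4 = -8) = -8 (attained at k = 2)
  C[0][1] = min over k of (A[0][0] + B[0][1] = -1 + -4 = -5, A[0][1] + B[1][1] = 9 + 9 = 18, A[0][2] + B[2][1] = -4 + 5 = 1) = -5 (attained at k = 0)
  C[0][2] = min over k of (A[0][0] + B[0][2] = -1 + -5 = -6, A[0][1] + B[1][2] = 9 + 8 = 17, A[0][2] + B[2][2] = -4 + 8 = 4) = -6 (attained at k = 0)
  C[1][0] = min over k of (A[1][0] + B[0][0] = 2 + 2 = 4, A[1][1] + B[1][0] = 3 + 4 = 7, A[1][2] + B[2][0] = -4 + -4 = -8) = -8 (attained at k = 2)
  C[1][1] = min over k of (A[1][0] + B[0][1] = 2 + -4 = -2, A[1][1] + B[1][1] = 3 + 9 = 12, A[1][2] + B[2][1] = -4 + 5 = 1) = -2 (attained at k = 0)
  C[1][2] = min over k of (A[1][0] + B[0][2] = 2 + -5 = -3, A[1][1] + B[1][2] = 3 + 8 = 11, A[1][2] + B[2][2] = -4 + 8 = 4) = -3 (attained at k = 0)
  C[2][0] = min over k of (A[2][0] + B[0][0] = 10 + 2 = 12, A[2][1] + B[1][0] = 9 + 4 = 13, A[2][2] + B[2][0] = 0 + -4 = -4) = -4 (attained at k = 2)
  C[2][1] = min over k of (A[2][0] + B[0][1] = 10 + -4 = 6, A[2][1] + B[1][1] = 9 + 9 = 18, A[2][2] + B[2][1] = 0 + 5 = 5) = 5 (attained at k = 2)
  C[2][2] = min over k of (A[2][0] + B[0][2] = 10 + -5 = 5, A[2][1] + B[1][2] = 9 + 8 = 17, A[2][2] + B[2][2] = 0 + 8 = 8) = 5 (attained at k = 0)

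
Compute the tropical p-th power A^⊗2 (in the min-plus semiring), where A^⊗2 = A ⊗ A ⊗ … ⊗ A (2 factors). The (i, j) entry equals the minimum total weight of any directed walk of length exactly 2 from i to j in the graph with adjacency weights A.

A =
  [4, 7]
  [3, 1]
A^⊗2 =
  [8, 8]
  [4, 2]

Each entry (A^⊗2)_ij equals the minimum over all length-2 walks i = v_0 → v_1 → … → v_2 = j of Σ_t A[v_t][v_{t+1}]. For example, for (i, j) = (0, 1) we minimise over 2 possible intermediate vertex sequences; the minimum is 8, attained along the walk 0 → 1 → 1.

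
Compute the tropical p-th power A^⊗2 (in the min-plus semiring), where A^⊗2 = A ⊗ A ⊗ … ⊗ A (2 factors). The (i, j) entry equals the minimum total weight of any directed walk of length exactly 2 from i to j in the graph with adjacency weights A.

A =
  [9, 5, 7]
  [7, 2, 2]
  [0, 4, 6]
A^⊗2 =
  [7, 7, 7]
  [2, 4, 4]
  [6, 5, 6]

Each entry (A^⊗2)_ij equals the minimum over all length-2 walks i = v_0 → v_1 → … → v_2 = j of Σ_t A[v_t][v_{t+1}]. For example, for (i, j) = (0, 2) we minimise over 3 possible intermediate vertex sequences; the minimum is 7, attained along the walk 0 → 1 → 2.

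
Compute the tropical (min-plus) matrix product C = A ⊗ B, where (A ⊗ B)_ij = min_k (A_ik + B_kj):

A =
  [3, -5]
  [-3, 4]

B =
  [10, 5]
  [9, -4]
A ⊗ B =
  [4, -9]
  [7, 0]

Apply the min-plus product entry-by-entry:
  C[0][0] = min over k of (A[0][0] + B[0][0] = 3 + 10 = 13, A[0][1] + B[1][0] = -5 + 9 = 4) = 4 (attained at k = 1)
  C[0][1] = min over k of (A[0][0] + B[0][1] = 3 + 5 = 8, A[0][1] + B[1][1] = -5 + -4 = -9) = -9 (attained at k = 1)
  C[1][0] = min over k of (A[1][0] + B[0][0] = -3 + 10 = 7, A[1][1] + B[1][0] = 4 + 9 = 13) = 7 (attained at k = 0)
  C[1][1] = min over k of (A[1][0] + B[0][1] = -3 + 5 = 2, A[1][1] + B[1][1] = 4 + -4 = 0) = 0 (attained at k = 1)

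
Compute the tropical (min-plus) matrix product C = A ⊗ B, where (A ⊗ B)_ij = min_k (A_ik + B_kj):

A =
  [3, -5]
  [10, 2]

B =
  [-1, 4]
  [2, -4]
A ⊗ B =
  [-3, -9]
  [4, -2]

Apply the min-plus product entry-by-entry:
  C[0][0] = min over k of (A[0][0] + B[0][0] = 3 + -1 = 2, A[0][1] + B[1][0] = -5 + 2 = -3) = -3 (attained at k = 1)
  C[0][1] = min over k of (A[0][0] + B[0][1] = 3 + 4 = 7, A[0][1] + B[1][1] = -5 + -4 = -9) = -9 (attained at k = 1)
  C[1][0] = min over k of (A[1][0] + B[0][0] = 10 + -1 = 9, A[1][1] + B[1][0] = 2 + 2 = 4) = 4 (attained at k = 1)
  C[1][1] = min over k of (A[1][0] + B[0][1] = 10 + 4 = 14, A[1][1] + B[1][1] = 2 + -4 = -2) = -2 (attained at k = 1)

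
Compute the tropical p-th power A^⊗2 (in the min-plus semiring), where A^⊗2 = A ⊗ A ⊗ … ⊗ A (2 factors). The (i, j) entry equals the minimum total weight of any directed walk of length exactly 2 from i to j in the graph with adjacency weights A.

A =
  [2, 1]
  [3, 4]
A^⊗2 =
  [4, 3]
  [5, 4]

Each entry (A^⊗2)_ij equals the minimum over all length-2 walks i = v_0 → v_1 → … → v_2 = j of Σ_t A[v_t][v_{t+1}]. For example, for (i, j) = (0, 1) we minimise over 2 possible intermediate vertex sequences; the minimum is 3, attained along the walk 0 → 0 → 1.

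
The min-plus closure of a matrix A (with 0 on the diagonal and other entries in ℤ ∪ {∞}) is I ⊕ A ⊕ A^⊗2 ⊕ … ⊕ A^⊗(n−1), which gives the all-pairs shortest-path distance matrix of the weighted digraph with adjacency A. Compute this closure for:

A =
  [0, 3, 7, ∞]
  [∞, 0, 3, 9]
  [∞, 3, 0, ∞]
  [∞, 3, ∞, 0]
Closure =
  [0, 3, 6, 12]
  [∞, 0, 3, 9]
  [∞, 3, 0, 12]
  [∞, 3, 6, 0]

This is the Floyd-Warshall all-pairs shortest-path computation. For each intermediate vertex k = 0, 1, …, 3, update dist[i][j] ← min(dist[i][j], dist[i][k] + dist[k][j]). The final matrix gives, for each (i, j), the minimum total weight of any directed path from i to j (possibly empty when i = j).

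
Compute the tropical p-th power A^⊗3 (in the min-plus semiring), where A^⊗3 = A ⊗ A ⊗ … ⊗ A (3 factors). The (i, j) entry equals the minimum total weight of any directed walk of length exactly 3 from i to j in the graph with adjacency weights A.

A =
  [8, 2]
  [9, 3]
A^⊗3 =
  [14, 8]
  [15, 9]

Each entry (A^⊗3)_ij equals the minimum over all length-3 walks i = v_0 → v_1 → … → v_3 = j of Σ_t A[v_t][v_{t+1}]. For example, for (i, j) = (0, 1) we minimise over 4 possible intermediate vertex sequences; the minimum is 8, attained along the walk 0 → 1 → 1 → 1.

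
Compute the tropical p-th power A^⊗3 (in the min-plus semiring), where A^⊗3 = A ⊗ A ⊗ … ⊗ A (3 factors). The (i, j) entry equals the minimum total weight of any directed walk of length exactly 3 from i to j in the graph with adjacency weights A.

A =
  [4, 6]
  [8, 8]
A^⊗3 =
  [12, 14]
  [16, 18]

Each entry (A^⊗3)_ij equals the minimum over all length-3 walks i = v_0 → v_1 → … → v_3 = j of Σ_t A[v_t][v_{t+1}]. For example, for (i, j) = (0, 1) we minimise over 4 possible intermediate vertex sequences; the minimum is 14, attained along the walk 0 → 0 → 0 → 1.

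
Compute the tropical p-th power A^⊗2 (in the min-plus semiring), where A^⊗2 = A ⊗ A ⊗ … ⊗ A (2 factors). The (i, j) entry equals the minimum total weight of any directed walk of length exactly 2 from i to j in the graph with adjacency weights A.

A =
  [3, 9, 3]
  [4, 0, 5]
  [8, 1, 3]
A^⊗2 =
  [6, 4, 6]
  [4, 0, 5]
  [5, 1, 6]

Each entry (A^⊗2)_ij equals the minimum over all length-2 walks i = v_0 → v_1 → … → v_2 = j of Σ_t A[v_t][v_{t+1}]. For example, for (i, j) = (0, 2) we minimise over 3 possible intermediate vertex sequences; the minimum is 6, attained along the walk 0 → 0 → 2.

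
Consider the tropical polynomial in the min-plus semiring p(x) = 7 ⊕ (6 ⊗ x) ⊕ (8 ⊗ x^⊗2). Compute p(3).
p(3) = 7

A tropical monomial a ⊗ x^⊗i evaluates to a + i · x. Evaluating each term at x = 3:
  Term 0 contributes 7 + 0 · 3 = 7
  Term 1 contributes 6 + 1 · 3 = 9
  Term 2 contributes 8 + 2 · 3 = 14
p(3) = ⊕ of these = min[7, 9, 14] = 7.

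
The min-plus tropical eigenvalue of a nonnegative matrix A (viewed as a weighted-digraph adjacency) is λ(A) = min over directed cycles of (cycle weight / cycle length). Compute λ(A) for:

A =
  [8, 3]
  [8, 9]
λ(A) = 11/2

Enumerate directed cycles and compute their means (weight / length). Sample:
  cycle 0 → 0: weight = 8, length = 1, mean = 8/1 ≈ 8.000
  cycle 1 → 1: weight = 9, length = 1, mean = 9/1 ≈ 9.000
  cycle 0 → 1 → 0: weight = 11, length = 2, mean = 11/2 ≈ 5.500
  cycle 1 → 0 → 1: weight = 11, length = 2, mean = 11/2 ≈ 5.500
Minimum mean = 5.500, attained e.g. along the cycle 0 → 1 → 0 with weight 11 and length 2. So λ(A) = 11/2 = 11/2.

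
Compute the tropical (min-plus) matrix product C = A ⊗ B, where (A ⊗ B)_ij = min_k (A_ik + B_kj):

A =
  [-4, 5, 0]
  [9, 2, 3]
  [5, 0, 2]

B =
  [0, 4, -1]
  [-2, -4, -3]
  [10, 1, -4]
A ⊗ B =
  [-4, 0, -5]
  [0, -2, -1]
  [-2, -4, -3]

Apply the min-plus product entry-by-entry:
  C[0][0] = min over k of (A[0][0] + B[0][0] = -4 + 0 = -4, A[0][1] + B[1][0] = 5 + -2 = 3, A[0][2] + B[2][0] = 0 + 10 = 10) = -4 (attained at k = 0)
  C[0][1] = min over k of (A[0][0] + B[0][1] = -4 + 4 = 0, A[0][1] + B[1][1] = 5 + -4 = 1, A[0][2] + B[2][1] = 0 + 1 = 1) = 0 (attained at k = 0)
  C[0][2] = min over k of (A[0][0] + B[0][2] = -4 + -1 = -5, A[0][1] + B[1][2] = 5 + -3 = 2, A[0][2] + B[2][2] = 0 + -4 = -4) = -5 (attained at k = 0)
  C[1][0] = min over k of (A[1][0] + B[0][0] = 9 + 0 = 9, A[1][1] + B[1][0] = 2 + -2 = 0, A[1][2] + B[2][0] = 3 + 10 = 13) = 0 (attained at k = 1)
  C[1][1] = min over k of (A[1][0] + B[0][1] = 9 + 4 = 13, A[1][1] + B[1][1] = 2 + -4 = -2, A[1][2] + B[2][1] = 3 + 1 = 4) = -2 (attained at k = 1)
  C[1][2] = min over k of (A[1][0] + B[0][2] = 9 + -1 = 8, A[1][1] + B[1][2] = 2 + -3 = -1, A[1][2] + B[2][2] = 3 + -4 = -1) = -1 (attained at k = 1)
  C[2][0] = min over k of (A[2][0] + B[0][0] = 5 + 0 = 5, A[2][1] + B[1][0] = 0 + -2 = -2, A[2][2] + B[2][0] = 2 + 10 = 12) = -2 (attained at k = 1)
  C[2][1] = min over k of (A[2][0] + B[0][1] = 5 + 4 = 9, A[2][1] + B[1][1] = 0 + -4 = -4, A[2][2] + B[2][1] = 2 + 1 = 3) = -4 (attained at k = 1)
  C[2][2] = min over k of (A[2][0] + B[0][2] = 5 + -1 = 4, A[2][1] + B[1][2] = 0 + -3 = -3, A[2][2] + B[2][2] = 2 + -4 = -2) = -3 (attained at k = 1)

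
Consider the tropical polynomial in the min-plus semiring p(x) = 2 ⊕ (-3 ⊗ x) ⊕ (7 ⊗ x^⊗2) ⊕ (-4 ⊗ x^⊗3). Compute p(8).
p(8) = 2

A tropical monomial a ⊗ x^⊗i evaluates to a + i · x. Evaluating each term at x = 8:
  Term 0 contributes 2 + 0 · 8 = 2
  Term 1 contributes -3 + 1 · 8 = 5
  Term 2 contributes 7 + 2 · 8 = 23
  Term 3 contributes -4 + 3 · 8 = 20
p(8) = ⊕ of these = min[2, 5, 23, 20] = 2.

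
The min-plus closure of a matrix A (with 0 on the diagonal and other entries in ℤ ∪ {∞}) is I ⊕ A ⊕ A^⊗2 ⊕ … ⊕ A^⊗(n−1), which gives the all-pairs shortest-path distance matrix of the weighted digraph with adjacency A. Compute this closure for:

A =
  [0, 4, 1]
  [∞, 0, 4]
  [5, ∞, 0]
Closure =
  [0, 4, 1]
  [9, 0, 4]
  [5, 9, 0]

This is the Floyd-Warshall all-pairs shortest-path computation. For each intermediate vertex k = 0, 1, …, 2, update dist[i][j] ← min(dist[i][j], dist[i][k] + dist[k][j]). The final matrix gives, for each (i, j), the minimum total weight of any directed path from i to j (possibly empty when i = j).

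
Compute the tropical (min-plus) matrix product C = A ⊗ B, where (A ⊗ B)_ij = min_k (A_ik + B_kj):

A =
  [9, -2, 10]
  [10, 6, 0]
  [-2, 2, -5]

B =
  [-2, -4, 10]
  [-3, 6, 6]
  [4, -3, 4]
A ⊗ B =
  [-5, 4, 4]
  [3, -3, 4]
  [-4, -8, -1]

Apply the min-plus product entry-by-entry:
  C[0][0] = min over k of (A[0][0] + B[0][0] = 9 + -2 = 7, A[0][1] + B[1][0] = -2 + -3 = -5, A[0][2] + B[2][0] = 10 + 4 = 14) = -5 (attained at k = 1)
  C[0][1] = min over k of (A[0][0] + B[0][1] = 9 + -4 = 5, A[0][1] + B[1][1] = -2 + 6 = 4, A[0][2] + B[2][1] = 10 + -3 = 7) = 4 (attained at k = 1)
  C[0][2] = min over k of (A[0][0] + B[0][2] = 9 + 10 = 19, A[0][1] + B[1][2] = -2 + 6 = 4, A[0][2] + B[2][2] = 10 + 4 = 14) = 4 (attained at k = 1)
  C[1][0] = min over k of (A[1][0] + B[0][0] = 10 + -2 = 8, A[1][1] + B[1][0] = 6 + -3 = 3, A[1][2] + B[2][0] = 0 + 4 = 4) = 3 (attained at k = 1)
  C[1][1] = min over k of (A[1][0] + B[0][1] = 10 + -4 = 6, A[1][1] + B[1][1] = 6 + 6 = 12, A[1][2] + B[2][1] = 0 + -3 = -3) = -3 (attained at k = 2)
  C[1][2] = min over k of (A[1][0] + B[0][2] = 10 + 10 = 20, A[1][1] + B[1][2] = 6 + 6 = 12, A[1][2] + B[2][2] = 0 + 4 = 4) = 4 (attained at k = 2)
  C[2][0] = min over k of (A[2][0] + B[0][0] = -2 + -2 = -4, A[2][1] + B[1][0] = 2 + -3 = -1, A[2][2] + B[2][0] = -5 + 4 = -1) = -4 (attained at k = 0)
  C[2][1] = min over k of (A[2][0] + B[0][1] = -2 + -4 = -6, A[2][1] + B[1][1] = 2 + 6 = 8, A[2][2] + B[2][1] = -5 + -3 = -8) = -8 (attained at k = 2)
  C[2][2] = min over k of (A[2][0] + B[0][2] = -2 + 10 = 8, A[2][1] + B[1][2] = 2 + 6 = 8, A[2][2] + B[2][2] = -5 + 4 = -1) = -1 (attained at k = 2)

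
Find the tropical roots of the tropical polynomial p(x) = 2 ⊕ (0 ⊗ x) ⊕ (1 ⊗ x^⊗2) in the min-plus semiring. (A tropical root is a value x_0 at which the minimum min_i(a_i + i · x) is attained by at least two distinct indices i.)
Roots: {-1, 2}

Each tropical root is a break point of the lower envelope of the lines y = a_i + i · x (there are 3 lines, with slopes 0, 1, ..., 2). Only the lines that attain the minimum somewhere contribute to roots; other lines are dominated. Here the surviving (envelope) indices are i = 2, i = 1, i = 0.
Intersections between consecutive envelope lines give the roots: for adjacent envelope indices i < j the intersection is x = (a_i − a_j) / (j − i). Reading off the sorted break points: {-1, 2}.
Verification: at each break x_0, at least two indices attain the minimum of min_i(a_i + i · x_0).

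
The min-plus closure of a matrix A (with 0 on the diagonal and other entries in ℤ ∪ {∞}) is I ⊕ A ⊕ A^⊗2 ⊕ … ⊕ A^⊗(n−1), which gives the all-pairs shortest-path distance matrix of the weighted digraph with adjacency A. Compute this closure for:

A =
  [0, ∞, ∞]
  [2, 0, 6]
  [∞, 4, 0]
Closure =
  [0, ∞, ∞]
  [2, 0, 6]
  [6, 4, 0]

This is the Floyd-Warshall all-pairs shortest-path computation. For each intermediate vertex k = 0, 1, …, 2, update dist[i][j] ← min(dist[i][j], dist[i][k] + dist[k][j]). The final matrix gives, for each (i, j), the minimum total weight of any directed path from i to j (possibly empty when i = j).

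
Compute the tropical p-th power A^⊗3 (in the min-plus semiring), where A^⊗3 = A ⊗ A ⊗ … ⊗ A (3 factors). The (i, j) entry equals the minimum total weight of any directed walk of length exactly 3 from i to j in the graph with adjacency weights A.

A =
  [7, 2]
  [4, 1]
A^⊗3 =
  [7, 4]
  [6, 3]

Each entry (A^⊗3)_ij equals the minimum over all length-3 walks i = v_0 → v_1 → … → v_3 = j of Σ_t A[v_t][v_{t+1}]. For example, for (i, j) = (0, 1) we minimise over 4 possible intermediate vertex sequences; the minimum is 4, attained along the walk 0 → 1 → 1 → 1.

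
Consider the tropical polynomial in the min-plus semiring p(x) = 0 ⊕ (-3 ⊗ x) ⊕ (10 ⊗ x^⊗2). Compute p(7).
p(7) = 0

A tropical monomial a ⊗ x^⊗i evaluates to a + i · x. Evaluating each term at x = 7:
  Term 0 contributes 0 + 0 · 7 = 0
  Term 1 contributes -3 + 1 · 7 = 4
  Term 2 contributes 10 + 2 · 7 = 24
p(7) = ⊕ of these = min[0, 4, 24] = 0.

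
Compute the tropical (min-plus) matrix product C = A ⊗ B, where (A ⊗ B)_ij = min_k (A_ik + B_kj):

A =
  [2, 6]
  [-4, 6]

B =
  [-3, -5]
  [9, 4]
A ⊗ B =
  [-1, -3]
  [-7, -9]

Apply the min-plus product entry-by-entry:
  C[0][0] = min over k of (A[0][0] + B[0][0] = 2 + -3 = -1, A[0][1] + B[1][0] = 6 + 9 = 15) = -1 (attained at k = 0)
  C[0][1] = min over k of (A[0][0] + B[0][1] = 2 + -5 = -3, A[0][1] + B[1][1] = 6 + 4 = 10) = -3 (attained at k = 0)
  C[1][0] = min over k of (A[1][0] + B[0][0] = -4 + -3 = -7, A[1][1] + B[1][0] = 6 + 9 = 15) = -7 (attained at k = 0)
  C[1][1] = min over k of (A[1][0] + B[0][1] = -4 + -5 = -9, A[1][1] + B[1][1] = 6 + 4 = 10) = -9 (attained at k = 0)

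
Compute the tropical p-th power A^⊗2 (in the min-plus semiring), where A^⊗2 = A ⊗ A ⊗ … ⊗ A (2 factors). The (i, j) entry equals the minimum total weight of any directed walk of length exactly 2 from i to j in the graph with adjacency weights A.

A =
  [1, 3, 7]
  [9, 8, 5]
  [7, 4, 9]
A^⊗2 =
  [2, 4, 8]
  [10, 9, 13]
  [8, 10, 9]

Each entry (A^⊗2)_ij equals the minimum over all length-2 walks i = v_0 → v_1 → … → v_2 = j of Σ_t A[v_t][v_{t+1}]. For example, for (i, j) = (0, 2) we minimise over 3 possible intermediate vertex sequences; the minimum is 8, attained along the walk 0 → 0 → 2.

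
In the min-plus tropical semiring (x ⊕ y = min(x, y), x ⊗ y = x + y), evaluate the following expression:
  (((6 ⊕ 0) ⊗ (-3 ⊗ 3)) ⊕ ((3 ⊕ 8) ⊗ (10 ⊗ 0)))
(((6 ⊕ 0) ⊗ (-3 ⊗ 3)) ⊕ ((3 ⊕ 8) ⊗ (10 ⊗ 0))) = 0

Expand innermost to outermost. Recall ⊕ takes the minimum of its arguments and ⊗ takes their sum. Working out the expression (((6 ⊕ 0) ⊗ (-3 ⊗ 3)) ⊕ ((3 ⊕ 8) ⊗ (10 ⊗ 0))) gives 0.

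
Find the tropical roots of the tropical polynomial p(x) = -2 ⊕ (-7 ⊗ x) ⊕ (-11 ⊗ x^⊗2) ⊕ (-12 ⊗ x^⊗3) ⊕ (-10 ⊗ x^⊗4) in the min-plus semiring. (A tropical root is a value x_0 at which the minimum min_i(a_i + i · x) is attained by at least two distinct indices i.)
Roots: {-2, 1, 4, 5}

Each tropical root is a break point of the lower envelope of the lines y = a_i + i · x (there are 5 lines, with slopes 0, 1, ..., 4). Only the lines that attain the minimum somewhere contribute to roots; other lines are dominated. Here the surviving (envelope) indices are i = 4, i = 3, i = 2, i = 1, i = 0.
Intersections between consecutive envelope lines give the roots: for adjacent envelope indices i < j the intersection is x = (a_i − a_j) / (j − i). Reading off the sorted break points: {-2, 1, 4, 5}.
Verification: at each break x_0, at least two indices attain the minimum of min_i(a_i + i · x_0).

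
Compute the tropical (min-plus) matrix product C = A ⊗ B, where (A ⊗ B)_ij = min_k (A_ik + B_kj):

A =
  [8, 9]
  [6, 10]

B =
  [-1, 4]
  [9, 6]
A ⊗ B =
  [7, 12]
  [5, 10]

Apply the min-plus product entry-by-entry:
  C[0][0] = min over k of (A[0][0] + B[0][0] = 8 + -1 = 7, A[0][1] + B[1][0] = 9 + 9 = 18) = 7 (attained at k = 0)
  C[0][1] = min over k of (A[0][0] + B[0][1] = 8 + 4 = 12, A[0][1] + B[1][1] = 9 + 6 = 15) = 12 (attained at k = 0)
  C[1][0] = min over k of (A[1][0] + B[0][0] = 6 + -1 = 5, A[1][1] + B[1][0] = 10 + 9 = 19) = 5 (attained at k = 0)
  C[1][1] = min over k of (A[1][0] + B[0][1] = 6 + 4 = 10, A[1][1] + B[1][1] = 10 + 6 = 16) = 10 (attained at k = 0)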